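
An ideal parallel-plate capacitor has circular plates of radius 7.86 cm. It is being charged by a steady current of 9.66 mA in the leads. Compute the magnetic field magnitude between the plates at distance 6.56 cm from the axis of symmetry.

2.05×10^-8 T

No conduction current crosses the gap, so I_d there equals the 9.66×10^-3 A in the leads.
For r < R the Ampère–Maxwell law gives B(2πr) = μ₀ I_d (r²/R²), so B = μ₀ I_d r/(2πR²) = (4π×10^-7)(9.66×10^-3)(0.0656)/(2π·0.0786²) = 2.05×10^-8 T.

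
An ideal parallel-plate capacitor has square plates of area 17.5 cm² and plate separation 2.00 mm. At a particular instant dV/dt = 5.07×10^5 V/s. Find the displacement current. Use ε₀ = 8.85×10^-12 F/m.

The displacement current equals the charging current C dV/dt. With C = ε₀A/d = (8.85×10^-12)(1.75×10^-3)/(2.00×10^-3) = 7.744×10^-12 F, I_d = (7.744×10^-12)(5.07×10^5) = 3.93×10^-6 A.

3.93×10^-6 A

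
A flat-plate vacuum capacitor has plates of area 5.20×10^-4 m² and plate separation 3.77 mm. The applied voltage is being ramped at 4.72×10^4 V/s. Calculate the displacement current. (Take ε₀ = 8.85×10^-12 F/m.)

5.76×10^-8 A

C = ε₀A/d = (8.85×10^-12)(5.20×10^-4)/(3.77×10^-3) = 1.221×10^-12 F.
I_d = C dV/dt = (1.221×10^-12)(4.72×10^4) = 5.76×10^-8 A.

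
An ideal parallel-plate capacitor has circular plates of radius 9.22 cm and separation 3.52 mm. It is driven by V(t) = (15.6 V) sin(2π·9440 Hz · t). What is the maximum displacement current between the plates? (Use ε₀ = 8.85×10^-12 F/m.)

The displacement current equals the conduction current C dV/dt, which peaks at C V₀ ω.
With C = ε₀A/d = (8.85×10^-12)(0.02671)/(3.52×10^-3) = 6.715×10^-11 F and ω = 2πf = 5.931×10^4 rad/s, I_d,max = (6.715×10^-11)(15.6)(5.931×10^4) = 6.21×10^-5 A.

6.21×10^-5 A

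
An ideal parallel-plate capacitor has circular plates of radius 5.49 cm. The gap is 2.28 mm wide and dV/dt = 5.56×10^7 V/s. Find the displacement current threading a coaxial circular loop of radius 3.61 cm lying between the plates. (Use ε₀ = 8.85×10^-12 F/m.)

8.84×10^-4 A

dE/dt = (dV/dt)/d = 2.439×10^10 V/(m·s); I_d = ε₀(πR²)(dE/dt) = (8.85×10^-12)(9.469×10^-3)(2.439×10^10) = 2.044×10^-3 A.
Through an area πr² the displacement current is I_d·(πr²/πR²) = I_d (r/R)² = 8.84×10^-4 A.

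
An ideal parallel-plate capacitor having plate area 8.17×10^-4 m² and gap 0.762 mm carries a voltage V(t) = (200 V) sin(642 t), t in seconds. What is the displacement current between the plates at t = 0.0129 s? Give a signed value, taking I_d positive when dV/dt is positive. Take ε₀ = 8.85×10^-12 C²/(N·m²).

-5.05×10^-7 A

dV/dt = (200)(642)·cos(8.2818) = -5.327×10^4 V/s.
I_d = C dV/dt with C = ε₀A/d = (8.85×10^-12)(8.17×10^-4)/(7.62×10^-4) = 9.489×10^-12 F, so I_d = (9.489×10^-12)(-5.327×10^4) = -5.05×10^-7 A.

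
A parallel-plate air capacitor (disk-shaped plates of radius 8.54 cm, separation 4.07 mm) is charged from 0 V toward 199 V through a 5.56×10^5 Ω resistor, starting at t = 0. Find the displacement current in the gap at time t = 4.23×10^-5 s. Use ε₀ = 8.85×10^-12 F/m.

With C = ε₀A/d = (8.85×10^-12)(0.02291)/(4.07×10^-3) = 4.982×10^-11 F, the time constant is τ = RC = 2.770×10^-5 s, so t/τ = 1.527 and e^(−t/τ) = 0.2172.
I_d = I_cond = (V₀/R) e^(−t/τ) = (3.579×10^-4)(0.2172) = 7.77×10^-5 A.

7.77×10^-5 A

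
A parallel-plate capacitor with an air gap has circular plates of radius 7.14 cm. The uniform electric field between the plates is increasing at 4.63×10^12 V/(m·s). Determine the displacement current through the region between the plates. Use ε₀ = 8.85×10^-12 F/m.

With a uniform field, Φ_E = EA, so I_d = ε₀ A dE/dt = 0.656 A.

0.656 A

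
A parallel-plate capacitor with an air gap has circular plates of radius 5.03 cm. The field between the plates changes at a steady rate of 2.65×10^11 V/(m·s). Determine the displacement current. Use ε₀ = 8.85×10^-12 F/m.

With a uniform field, Φ_E = EA, so I_d = ε₀ A dE/dt = 0.0186 A.

0.0186 A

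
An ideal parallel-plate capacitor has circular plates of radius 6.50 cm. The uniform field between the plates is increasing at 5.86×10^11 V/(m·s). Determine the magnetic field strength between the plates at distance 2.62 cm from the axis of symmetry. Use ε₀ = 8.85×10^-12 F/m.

8.54×10^-8 T

I_d = ε₀ dΦ_E/dt = ε₀ πR² (dE/dt) = (8.85×10^-12)(0.01327)(5.86×10^11) = 0.06882 A through the full plate area.
For r < R the Ampère–Maxwell law gives B(2πr) = μ₀ I_d (r²/R²), so B = μ₀ I_d r/(2πR²) = (4π×10^-7)(0.06882)(0.0262)/(2π·0.0650²) = 8.54×10^-8 T.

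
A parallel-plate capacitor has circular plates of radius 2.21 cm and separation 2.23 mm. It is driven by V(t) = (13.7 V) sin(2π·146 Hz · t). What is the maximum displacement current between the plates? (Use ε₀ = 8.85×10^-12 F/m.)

C = ε₀A/d = (8.85×10^-12)(1.534×10^-3)/(2.23×10^-3) = 6.088×10^-12 F; ω = 2πf = 917.3 rad/s.
I_d = C dV/dt, so |I_d|_max = C V₀ ω = (6.088×10^-12)(13.7)(917.3) = 7.65×10^-8 A.

7.65×10^-8 A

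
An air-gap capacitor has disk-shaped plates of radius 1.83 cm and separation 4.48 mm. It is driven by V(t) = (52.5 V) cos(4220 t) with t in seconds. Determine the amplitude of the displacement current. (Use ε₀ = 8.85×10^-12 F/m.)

C = ε₀A/d = (8.85×10^-12)(1.052×10^-3)/(4.48×10^-3) = 2.078×10^-12 F; ω = 4220 rad/s.
I_d = C dV/dt, so |I_d|_max = C V₀ ω = (2.078×10^-12)(52.5)(4220) = 4.60×10^-7 A.

4.60×10^-7 A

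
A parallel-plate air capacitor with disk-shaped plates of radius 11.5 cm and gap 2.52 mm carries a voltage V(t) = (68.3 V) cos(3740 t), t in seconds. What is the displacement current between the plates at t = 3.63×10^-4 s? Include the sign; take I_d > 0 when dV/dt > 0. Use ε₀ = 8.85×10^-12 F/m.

-3.64×10^-5 A

C = ε₀A/d = (8.85×10^-12)(0.04155)/(2.52×10^-3) = 1.459×10^-10 F. dV/dt = V₀ω·−sin(ωt); at ωt = 1.35762 rad this factor is -0.9774.
I_d = C dV/dt = (1.459×10^-10)(68.3)(3740)(-0.9774) = -3.64×10^-5 A.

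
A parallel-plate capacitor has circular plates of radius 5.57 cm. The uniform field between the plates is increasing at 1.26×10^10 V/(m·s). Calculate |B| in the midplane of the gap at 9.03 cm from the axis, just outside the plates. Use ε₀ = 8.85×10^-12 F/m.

2.41×10^-9 T

Total displacement current: I_d = ε₀(πR²)(dE/dt) = (8.85×10^-12)(9.747×10^-3)(1.26×10^10) = 1.087×10^-3 A.
With r > R the enclosed displacement current is the full I_d; B = μ₀ I_d / (2πr) = 2.41×10^-9 T.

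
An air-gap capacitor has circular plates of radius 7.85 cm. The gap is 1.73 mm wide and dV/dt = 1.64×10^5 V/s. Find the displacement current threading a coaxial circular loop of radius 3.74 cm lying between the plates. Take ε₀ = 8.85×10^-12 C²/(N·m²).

dE/dt = (dV/dt)/d = 9.480×10^7 V/(m·s); I_d = ε₀(πR²)(dE/dt) = (8.85×10^-12)(0.01936)(9.480×10^7) = 1.624×10^-5 A.
Since J_d is uniform, the enclosed fraction is (r/R)² = 0.2270, giving I_d,enc = 3.69×10^-6 A.

3.69×10^-6 A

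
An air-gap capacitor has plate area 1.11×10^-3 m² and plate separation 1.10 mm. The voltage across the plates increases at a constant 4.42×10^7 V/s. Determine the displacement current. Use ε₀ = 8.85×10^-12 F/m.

E = V/d so dE/dt = (dV/dt)/d = 4.018×10^10 V/(m·s), and I_d = ε₀ A dE/dt = (8.85×10^-12)(1.11×10^-3)(4.018×10^10) = 3.95×10^-4 A.

3.95×10^-4 A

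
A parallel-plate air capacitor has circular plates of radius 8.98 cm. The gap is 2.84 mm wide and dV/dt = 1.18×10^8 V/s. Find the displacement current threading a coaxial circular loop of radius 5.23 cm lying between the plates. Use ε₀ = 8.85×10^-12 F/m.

dE/dt = (dV/dt)/d = 4.155×10^10 V/(m·s); I_d = ε₀(πR²)(dE/dt) = (8.85×10^-12)(0.02533)(4.155×10^10) = 9.314×10^-3 A.
Through an area πr² the displacement current is I_d·(πr²/πR²) = I_d (r/R)² = 3.16×10^-3 A.

3.16×10^-3 A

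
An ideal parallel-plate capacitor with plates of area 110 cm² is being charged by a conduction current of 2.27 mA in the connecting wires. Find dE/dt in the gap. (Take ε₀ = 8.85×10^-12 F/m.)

2.33×10^10 V/(m·s)

The displacement current between the plates equals the conduction current, I_d = 2.27 mA.
Since I_d = ε₀ A dE/dt, dE/dt = I_d/(ε₀A) = (2.27×10^-3)/((8.85×10^-12)(0.0110)) = 2.33×10^10 V/(m·s).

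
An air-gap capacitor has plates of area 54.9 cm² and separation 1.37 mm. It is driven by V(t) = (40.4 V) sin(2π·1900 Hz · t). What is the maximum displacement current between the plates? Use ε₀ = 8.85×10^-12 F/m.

(dE/dt)_max = V₀ω/d = 3.521×10^8 V/(m·s); ω = 2πf = 1.194×10^4 rad/s.
I_d,max = ε₀ A (dE/dt)_max = (8.85×10^-12)(5.49×10^-3)(3.521×10^8) = 1.71×10^-5 A.

1.71×10^-5 A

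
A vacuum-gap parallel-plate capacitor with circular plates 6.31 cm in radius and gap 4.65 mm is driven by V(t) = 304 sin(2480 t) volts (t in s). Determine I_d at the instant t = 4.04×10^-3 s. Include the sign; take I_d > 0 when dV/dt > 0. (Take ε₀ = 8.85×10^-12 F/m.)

dE/dt = (V₀ω/d)·cos(ωt) with ωt = 10.0192 rad: (304)(2480)(-0.8285)/(4.65×10^-3) = -1.343×10^8 V/(m·s).
I_d = ε₀ A dE/dt = (8.85×10^-12)(0.01251)(-1.343×10^8) = -1.49×10^-5 A.

-1.49×10^-5 A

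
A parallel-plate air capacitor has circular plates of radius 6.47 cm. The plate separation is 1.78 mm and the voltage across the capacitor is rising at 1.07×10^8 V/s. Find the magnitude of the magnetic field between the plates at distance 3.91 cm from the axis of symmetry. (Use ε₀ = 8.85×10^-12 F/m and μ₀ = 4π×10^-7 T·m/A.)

dE/dt = (dV/dt)/d = 6.011×10^10 V/(m·s); I_d = ε₀(πR²)(dE/dt) = (8.85×10^-12)(0.01315)(6.011×10^10) = 6.995×10^-3 A.
An Ampèrian loop of radius r encloses a fraction (r/R)² of I_d. Then B·2πr = μ₀ I_d (r/R)², giving B = μ₀ I_d r/(2πR²) = 1.31×10^-8 T.

1.31×10^-8 T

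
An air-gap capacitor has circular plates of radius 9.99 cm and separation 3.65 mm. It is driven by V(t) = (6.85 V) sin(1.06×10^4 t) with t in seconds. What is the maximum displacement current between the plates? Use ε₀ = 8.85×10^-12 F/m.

C = ε₀A/d = (8.85×10^-12)(0.03135)/(3.65×10^-3) = 7.601×10^-11 F; ω = 1.06×10^4 rad/s.
I_d = C dV/dt, so |I_d|_max = C V₀ ω = (7.601×10^-11)(6.85)(1.06×10^4) = 5.52×10^-6 A.

5.52×10^-6 A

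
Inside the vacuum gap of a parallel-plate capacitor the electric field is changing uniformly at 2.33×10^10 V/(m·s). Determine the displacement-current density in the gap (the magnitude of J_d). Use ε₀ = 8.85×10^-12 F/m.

0.206 A/m²

J_d = ε₀ dE/dt = (8.85×10^-12)(2.33×10^10) = 0.206 A/m².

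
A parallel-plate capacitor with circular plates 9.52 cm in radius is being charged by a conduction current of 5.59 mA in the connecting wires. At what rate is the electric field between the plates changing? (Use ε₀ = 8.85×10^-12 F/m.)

By continuity, I_d in the gap equals the 5.59 mA flowing in the wire.
Then dE/dt = I_d/(ε₀A) = 2.22×10^10 V/(m·s).

2.22×10^10 V/(m·s)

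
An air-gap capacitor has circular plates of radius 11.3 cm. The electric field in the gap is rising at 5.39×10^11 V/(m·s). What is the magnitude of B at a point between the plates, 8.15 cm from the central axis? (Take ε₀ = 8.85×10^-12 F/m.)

2.44×10^-7 T

Total displacement current: I_d = ε₀(πR²)(dE/dt) = (8.85×10^-12)(0.04011)(5.39×10^11) = 0.1913 A.
An Ampèrian loop of radius r encloses a fraction (r/R)² of I_d. Then B·2πr = μ₀ I_d (r/R)², giving B = μ₀ I_d r/(2πR²) = 2.44×10^-7 T.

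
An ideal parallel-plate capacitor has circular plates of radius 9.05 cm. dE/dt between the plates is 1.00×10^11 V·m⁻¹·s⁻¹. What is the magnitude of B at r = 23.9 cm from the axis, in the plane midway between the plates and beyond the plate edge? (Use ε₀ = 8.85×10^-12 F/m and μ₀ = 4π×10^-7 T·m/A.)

1.91×10^-8 T

Through the whole plate area (πR² = 0.02573 m²), I_d = ε₀ πR² dE/dt = 0.02277 A.
With r > R the enclosed displacement current is the full I_d; B = μ₀ I_d / (2πr) = 1.91×10^-8 T.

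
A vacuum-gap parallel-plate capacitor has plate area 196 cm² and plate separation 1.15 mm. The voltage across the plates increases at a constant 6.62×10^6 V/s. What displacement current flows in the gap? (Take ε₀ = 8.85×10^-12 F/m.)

9.99×10^-4 A

E = V/d so dE/dt = (dV/dt)/d = 5.757×10^9 V/(m·s), and I_d = ε₀ A dE/dt = (8.85×10^-12)(0.0196)(5.757×10^9) = 9.99×10^-4 A.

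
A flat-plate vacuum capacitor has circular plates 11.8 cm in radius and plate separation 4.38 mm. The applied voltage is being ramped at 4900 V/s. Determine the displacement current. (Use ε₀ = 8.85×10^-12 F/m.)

E = V/d so dE/dt = (dV/dt)/d = 1.119×10^6 V/(m·s), and I_d = ε₀ A dE/dt = (8.85×10^-12)(0.04374)(1.119×10^6) = 4.33×10^-7 A.

4.33×10^-7 A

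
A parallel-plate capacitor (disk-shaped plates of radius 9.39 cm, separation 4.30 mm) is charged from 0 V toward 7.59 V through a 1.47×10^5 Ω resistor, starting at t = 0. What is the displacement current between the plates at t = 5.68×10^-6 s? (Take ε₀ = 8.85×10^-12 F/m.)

2.62×10^-5 A

With C = ε₀A/d = (8.85×10^-12)(0.02770)/(4.30×10^-3) = 5.701×10^-11 F, the time constant is τ = RC = 8.380×10^-6 s, so t/τ = 0.6778 and e^(−t/τ) = 0.5077.
I_d = I_cond = (V₀/R) e^(−t/τ) = (5.163×10^-5)(0.5077) = 2.62×10^-5 A.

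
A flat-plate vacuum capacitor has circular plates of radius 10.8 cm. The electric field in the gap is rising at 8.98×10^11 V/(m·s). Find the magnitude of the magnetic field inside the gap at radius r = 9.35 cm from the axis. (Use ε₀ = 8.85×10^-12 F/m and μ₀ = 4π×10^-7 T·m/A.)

I_d = ε₀ dΦ_E/dt = ε₀ πR² (dE/dt) = (8.85×10^-12)(0.03664)(8.98×10^11) = 0.2912 A through the full plate area.
∮B·dl = μ₀ I_d,enc with I_d,enc = I_d r²/R² = 0.2183 A; so B = μ₀ I_d,enc/(2πr) = 4.67×10^-7 T.

4.67×10^-7 T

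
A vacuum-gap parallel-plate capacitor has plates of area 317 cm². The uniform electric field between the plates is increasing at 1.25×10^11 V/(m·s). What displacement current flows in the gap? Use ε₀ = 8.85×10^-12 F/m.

0.0351 A

I_d = ε₀ A (dE/dt) = (8.85×10^-12)(0.0317 m²)(1.25×10^11) = 0.0351 A.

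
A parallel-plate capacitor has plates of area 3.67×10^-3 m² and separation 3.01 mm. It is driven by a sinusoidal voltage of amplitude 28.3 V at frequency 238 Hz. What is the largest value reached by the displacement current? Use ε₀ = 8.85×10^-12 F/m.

(dE/dt)_max = V₀ω/d = 1.406×10^7 V/(m·s); ω = 2πf = 1495 rad/s.
I_d,max = ε₀ A (dE/dt)_max = (8.85×10^-12)(3.67×10^-3)(1.406×10^7) = 4.57×10^-7 A.

4.57×10^-7 A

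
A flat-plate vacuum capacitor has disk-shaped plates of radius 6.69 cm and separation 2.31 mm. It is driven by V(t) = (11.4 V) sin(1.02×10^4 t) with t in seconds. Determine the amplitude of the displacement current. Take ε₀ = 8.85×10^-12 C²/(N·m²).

(dE/dt)_max = V₀ω/d = 5.034×10^7 V/(m·s); ω = 1.02×10^4 rad/s.
I_d,max = ε₀ A (dE/dt)_max = (8.85×10^-12)(0.01406)(5.034×10^7) = 6.26×10^-6 A.

6.26×10^-6 A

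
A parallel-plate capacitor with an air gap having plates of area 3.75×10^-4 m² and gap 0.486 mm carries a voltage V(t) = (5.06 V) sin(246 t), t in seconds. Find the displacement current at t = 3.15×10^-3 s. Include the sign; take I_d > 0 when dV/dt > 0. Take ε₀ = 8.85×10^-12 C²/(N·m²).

6.07×10^-9 A

dV/dt = (5.06)(246)·cos(0.7749) = 889.4 V/s.
I_d = C dV/dt with C = ε₀A/d = (8.85×10^-12)(3.75×10^-4)/(4.86×10^-4) = 6.829×10^-12 F, so I_d = (6.829×10^-12)(889.4) = 6.07×10^-9 A.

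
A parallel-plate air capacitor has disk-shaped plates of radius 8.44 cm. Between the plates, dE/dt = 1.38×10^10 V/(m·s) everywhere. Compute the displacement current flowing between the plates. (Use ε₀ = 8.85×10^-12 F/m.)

The displacement current is ε₀ times dΦ_E/dt = ε₀ A dE/dt = (8.85×10^-12)(0.02238)(1.38×10^10) = 2.73×10^-3 A.

2.73×10^-3 A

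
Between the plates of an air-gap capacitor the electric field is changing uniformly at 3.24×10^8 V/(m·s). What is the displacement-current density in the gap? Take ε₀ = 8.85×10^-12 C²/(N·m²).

J_d = ε₀ dE/dt = (8.85×10^-12)(3.24×10^8) = 2.87×10^-3 A/m².

2.87×10^-3 A/m²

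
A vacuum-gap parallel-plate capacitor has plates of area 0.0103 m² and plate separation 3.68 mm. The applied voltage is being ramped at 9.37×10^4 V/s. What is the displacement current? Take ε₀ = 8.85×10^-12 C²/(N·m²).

The field between the plates is E = V/d, so dE/dt = (9.37×10^4)/(3.68×10^-3 m) = 2.546×10^7 V/(m·s).
I_d = ε₀ A (dE/dt) = (8.85×10^-12)(0.0103)(2.546×10^7) = 2.32×10^-6 A.

2.32×10^-6 A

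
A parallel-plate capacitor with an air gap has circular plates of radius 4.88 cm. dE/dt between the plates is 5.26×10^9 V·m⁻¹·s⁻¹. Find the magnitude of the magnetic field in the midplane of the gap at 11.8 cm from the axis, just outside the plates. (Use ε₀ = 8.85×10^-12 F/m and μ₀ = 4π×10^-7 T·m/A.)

5.90×10^-10 T

Total displacement current: I_d = ε₀(πR²)(dE/dt) = (8.85×10^-12)(7.482×10^-3)(5.26×10^9) = 3.483×10^-4 A.
Outside the plates the loop encloses all of I_d, so B·2πr = μ₀ I_d and B = 5.90×10^-10 T.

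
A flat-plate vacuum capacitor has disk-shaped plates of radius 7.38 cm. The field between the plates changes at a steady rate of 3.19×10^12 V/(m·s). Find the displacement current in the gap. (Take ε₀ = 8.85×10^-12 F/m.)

The displacement current is ε₀ times dΦ_E/dt = ε₀ A dE/dt = (8.85×10^-12)(0.01711)(3.19×10^12) = 0.483 A.

0.483 A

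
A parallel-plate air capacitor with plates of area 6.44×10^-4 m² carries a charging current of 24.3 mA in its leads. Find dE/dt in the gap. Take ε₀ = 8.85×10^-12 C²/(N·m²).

4.26×10^12 V/(m·s)

The displacement current between the plates equals the conduction current, I_d = 24.3 mA.
Then dE/dt = I_d/(ε₀A) = 4.26×10^12 V/(m·s).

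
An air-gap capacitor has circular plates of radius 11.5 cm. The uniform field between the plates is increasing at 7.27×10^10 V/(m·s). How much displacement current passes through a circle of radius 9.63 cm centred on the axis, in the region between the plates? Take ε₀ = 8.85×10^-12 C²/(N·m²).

0.0187 A

Total displacement current: I_d = ε₀(πR²)(dE/dt) = (8.85×10^-12)(0.04155)(7.27×10^10) = 0.02673 A.
Since J_d is uniform, the enclosed fraction is (r/R)² = 0.7012, giving I_d,enc = 0.0187 A.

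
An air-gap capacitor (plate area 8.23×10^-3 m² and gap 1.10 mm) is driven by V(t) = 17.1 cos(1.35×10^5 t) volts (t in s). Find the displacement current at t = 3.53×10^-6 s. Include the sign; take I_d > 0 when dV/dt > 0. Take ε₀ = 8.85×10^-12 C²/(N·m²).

-7.01×10^-5 A

dV/dt = (17.1)(1.35×10^5)·−sin(0.47655) = -1.059×10^6 V/s.
I_d = C dV/dt with C = ε₀A/d = (8.85×10^-12)(8.23×10^-3)/(1.10×10^-3) = 6.621×10^-11 F, so I_d = (6.621×10^-11)(-1.059×10^6) = -7.01×10^-5 A.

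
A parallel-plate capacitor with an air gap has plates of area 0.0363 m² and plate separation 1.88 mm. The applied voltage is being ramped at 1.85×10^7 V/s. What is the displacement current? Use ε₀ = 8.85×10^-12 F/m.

3.16×10^-3 A

The field between the plates is E = V/d, so dE/dt = (1.85×10^7)/(1.88×10^-3 m) = 9.840×10^9 V/(m·s).
I_d = ε₀ A (dE/dt) = (8.85×10^-12)(0.0363)(9.840×10^9) = 3.16×10^-3 A.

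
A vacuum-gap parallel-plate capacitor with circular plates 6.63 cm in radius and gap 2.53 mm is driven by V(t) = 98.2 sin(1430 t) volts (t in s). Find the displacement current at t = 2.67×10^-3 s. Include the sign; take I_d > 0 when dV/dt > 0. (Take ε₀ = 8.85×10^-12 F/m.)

-5.29×10^-6 A

C = ε₀A/d = (8.85×10^-12)(0.01381)/(2.53×10^-3) = 4.831×10^-11 F. dV/dt = V₀ω·cos(ωt); at ωt = 3.8181 rad this factor is -0.7798.
I_d = C dV/dt = (4.831×10^-11)(98.2)(1430)(-0.7798) = -5.29×10^-6 A.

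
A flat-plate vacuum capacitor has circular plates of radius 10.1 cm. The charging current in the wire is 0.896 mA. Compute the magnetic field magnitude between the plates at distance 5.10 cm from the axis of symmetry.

By continuity the displacement current in the gap matches the conduction current: I_d = 8.96×10^-4 A.
For r < R the Ampère–Maxwell law gives B(2πr) = μ₀ I_d (r²/R²), so B = μ₀ I_d r/(2πR²) = (4π×10^-7)(8.96×10^-4)(0.0510)/(2π·0.101²) = 8.96×10^-10 T.

8.96×10^-10 T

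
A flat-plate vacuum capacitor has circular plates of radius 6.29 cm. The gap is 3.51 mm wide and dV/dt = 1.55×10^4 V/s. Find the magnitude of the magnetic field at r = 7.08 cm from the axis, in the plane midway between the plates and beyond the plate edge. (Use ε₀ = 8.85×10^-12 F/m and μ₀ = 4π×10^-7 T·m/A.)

1.37×10^-12 T

With E = V/d, dE/dt = 4.416×10^6 V/(m·s) and πR² = 0.01243 m², giving I_d = ε₀ πR² dE/dt = 4.858×10^-7 A.
With r > R the enclosed displacement current is the full I_d; B = μ₀ I_d / (2πr) = 1.37×10^-12 T.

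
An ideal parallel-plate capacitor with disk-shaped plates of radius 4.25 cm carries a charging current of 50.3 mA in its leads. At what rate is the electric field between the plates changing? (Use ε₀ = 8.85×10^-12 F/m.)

Charge continuity gives I_d = I = 0.0503 A between the plates.
Inverting I_d = ε₀ A dE/dt gives dE/dt = 0.0503 / (8.85×10^-12 · 5.675×10^-3) = 1.00×10^12 V/(m·s).

1.00×10^12 V/(m·s)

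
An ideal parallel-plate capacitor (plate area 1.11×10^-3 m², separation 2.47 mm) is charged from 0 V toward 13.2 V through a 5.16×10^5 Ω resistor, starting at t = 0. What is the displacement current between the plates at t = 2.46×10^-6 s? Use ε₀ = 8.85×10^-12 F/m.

C = ε₀A/d = (8.85×10^-12)(1.11×10^-3)/(2.47×10^-3) = 3.977×10^-12 F, so τ = RC = 2.052×10^-6 s.
The conduction current is I(t) = (V₀/R) e^(−t/τ), and the displacement current between the plates equals it.
t/τ = 1.199; I_d = (13.2/5.16×10^5) · e^(−1.199) = (2.558×10^-5)(0.3015) = 7.71×10^-6 A.

7.71×10^-6 A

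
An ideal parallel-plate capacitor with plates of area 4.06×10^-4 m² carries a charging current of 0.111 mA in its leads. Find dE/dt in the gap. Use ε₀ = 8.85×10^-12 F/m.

3.09×10^10 V/(m·s)

The displacement current between the plates equals the conduction current, I_d = 0.111 mA.
Inverting I_d = ε₀ A dE/dt gives dE/dt = 1.11×10^-4 / (8.85×10^-12 · 4.06×10^-4) = 3.09×10^10 V/(m·s).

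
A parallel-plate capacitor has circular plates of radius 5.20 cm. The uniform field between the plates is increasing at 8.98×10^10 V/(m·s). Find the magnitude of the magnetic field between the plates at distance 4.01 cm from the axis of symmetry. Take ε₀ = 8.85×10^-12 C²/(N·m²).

2.00×10^-8 T

I_d = ε₀ dΦ_E/dt = ε₀ πR² (dE/dt) = (8.85×10^-12)(8.495×10^-3)(8.98×10^10) = 6.751×10^-3 A through the full plate area.
An Ampèrian loop of radius r encloses a fraction (r/R)² of I_d. Then B·2πr = μ₀ I_d (r/R)², giving B = μ₀ I_d r/(2πR²) = 2.00×10^-8 T.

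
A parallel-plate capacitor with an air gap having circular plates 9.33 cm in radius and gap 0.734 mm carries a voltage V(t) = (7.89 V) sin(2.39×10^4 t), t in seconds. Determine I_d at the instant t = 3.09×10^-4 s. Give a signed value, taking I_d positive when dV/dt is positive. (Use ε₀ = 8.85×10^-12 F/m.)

2.81×10^-5 A

dE/dt = (V₀ω/d)·cos(ωt) with ωt = 7.3851 rad: (7.89)(2.39×10^4)(0.4519)/(7.34×10^-4) = 1.161×10^8 V/(m·s).
I_d = ε₀ A dE/dt = (8.85×10^-12)(0.02735)(1.161×10^8) = 2.81×10^-5 A.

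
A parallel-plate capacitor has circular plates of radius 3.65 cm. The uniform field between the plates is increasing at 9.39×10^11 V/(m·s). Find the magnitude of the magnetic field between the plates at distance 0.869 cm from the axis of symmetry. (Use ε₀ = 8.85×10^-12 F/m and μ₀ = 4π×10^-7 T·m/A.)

Total displacement current: I_d = ε₀(πR²)(dE/dt) = (8.85×10^-12)(4.185×10^-3)(9.39×10^11) = 0.03478 A.
∮B·dl = μ₀ I_d,enc with I_d,enc = I_d r²/R² = 1.971×10^-3 A; so B = μ₀ I_d,enc/(2πr) = 4.54×10^-8 T.

4.54×10^-8 T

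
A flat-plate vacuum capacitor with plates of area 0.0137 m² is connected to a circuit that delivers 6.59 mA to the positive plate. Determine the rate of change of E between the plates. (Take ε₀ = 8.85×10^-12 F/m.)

5.44×10^10 V/(m·s)

By continuity, I_d in the gap equals the 6.59 mA flowing in the wire.
Since I_d = ε₀ A dE/dt, dE/dt = I_d/(ε₀A) = (6.59×10^-3)/((8.85×10^-12)(0.0137)) = 5.44×10^10 V/(m·s).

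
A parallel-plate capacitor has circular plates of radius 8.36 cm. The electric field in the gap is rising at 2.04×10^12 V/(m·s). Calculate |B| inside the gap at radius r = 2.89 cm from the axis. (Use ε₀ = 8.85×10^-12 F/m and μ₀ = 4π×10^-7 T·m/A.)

3.28×10^-7 T

Through the whole plate area (πR² = 0.02196 m²), I_d = ε₀ πR² dE/dt = 0.3965 A.
For r < R the Ampère–Maxwell law gives B(2πr) = μ₀ I_d (r²/R²), so B = μ₀ I_d r/(2πR²) = (4π×10^-7)(0.3965)(0.0289)/(2π·0.0836²) = 3.28×10^-7 T.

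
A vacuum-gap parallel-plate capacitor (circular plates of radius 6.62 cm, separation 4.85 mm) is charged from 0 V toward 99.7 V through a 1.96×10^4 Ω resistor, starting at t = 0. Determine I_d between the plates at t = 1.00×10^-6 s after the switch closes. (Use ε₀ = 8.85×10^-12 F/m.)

With C = ε₀A/d = (8.85×10^-12)(0.01377)/(4.85×10^-3) = 2.513×10^-11 F, the time constant is τ = RC = 4.925×10^-7 s, so t/τ = 2.030 and e^(−t/τ) = 0.1313.
I_d = I_cond = (V₀/R) e^(−t/τ) = (5.087×10^-3)(0.1313) = 6.68×10^-4 A.

6.68×10^-4 A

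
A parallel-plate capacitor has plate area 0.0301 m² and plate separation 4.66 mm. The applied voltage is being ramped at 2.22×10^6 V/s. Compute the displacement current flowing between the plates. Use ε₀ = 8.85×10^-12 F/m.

1.27×10^-4 A

The displacement current equals the charging current C dV/dt. With C = ε₀A/d = (8.85×10^-12)(0.0301)/(4.66×10^-3) = 5.716×10^-11 F, I_d = (5.716×10^-11)(2.22×10^6) = 1.27×10^-4 A.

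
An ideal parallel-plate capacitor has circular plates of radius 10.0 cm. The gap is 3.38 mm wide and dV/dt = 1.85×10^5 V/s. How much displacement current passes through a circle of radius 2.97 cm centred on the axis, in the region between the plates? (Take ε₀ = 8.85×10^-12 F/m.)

1.34×10^-6 A

With E = V/d, dE/dt = 5.473×10^7 V/(m·s) and πR² = 0.03142 m², giving I_d = ε₀ πR² dE/dt = 1.522×10^-5 A.
The field is uniform, so I_d,enc = I_d (r/R)² = (1.522×10^-5)(2.97/10.0)² = 1.34×10^-6 A.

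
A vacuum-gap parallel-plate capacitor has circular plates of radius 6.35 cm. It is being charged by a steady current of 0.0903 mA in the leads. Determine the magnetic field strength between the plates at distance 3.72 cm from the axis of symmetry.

1.67×10^-10 T

By continuity the displacement current in the gap matches the conduction current: I_d = 9.03×10^-5 A.
An Ampèrian loop of radius r encloses a fraction (r/R)² of I_d. Then B·2πr = μ₀ I_d (r/R)², giving B = μ₀ I_d r/(2πR²) = 1.67×10^-10 T.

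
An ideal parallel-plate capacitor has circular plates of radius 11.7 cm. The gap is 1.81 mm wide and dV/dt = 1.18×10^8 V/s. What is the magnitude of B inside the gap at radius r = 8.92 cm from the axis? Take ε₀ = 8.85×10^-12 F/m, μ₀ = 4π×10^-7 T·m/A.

3.23×10^-8 T

dE/dt = (dV/dt)/d = 6.519×10^10 V/(m·s); I_d = ε₀(πR²)(dE/dt) = (8.85×10^-12)(0.04301)(6.519×10^10) = 0.02481 A.
∮B·dl = μ₀ I_d,enc with I_d,enc = I_d r²/R² = 0.01442 A; so B = μ₀ I_d,enc/(2πr) = 3.23×10^-8 T.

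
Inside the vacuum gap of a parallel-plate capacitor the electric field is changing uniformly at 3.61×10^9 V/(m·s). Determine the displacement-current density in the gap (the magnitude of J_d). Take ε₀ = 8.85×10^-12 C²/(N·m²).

0.0319 A/m²

J_d = ε₀ dE/dt = (8.85×10^-12)(3.61×10^9) = 0.0319 A/m².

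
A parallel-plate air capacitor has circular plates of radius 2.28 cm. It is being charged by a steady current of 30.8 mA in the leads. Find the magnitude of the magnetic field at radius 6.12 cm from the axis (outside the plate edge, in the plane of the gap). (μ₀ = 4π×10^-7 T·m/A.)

No conduction current crosses the gap, so I_d there equals the 0.0308 A in the leads.
With r > R the enclosed displacement current is the full I_d; B = μ₀ I_d / (2πr) = 1.01×10^-7 T.

1.01×10^-7 T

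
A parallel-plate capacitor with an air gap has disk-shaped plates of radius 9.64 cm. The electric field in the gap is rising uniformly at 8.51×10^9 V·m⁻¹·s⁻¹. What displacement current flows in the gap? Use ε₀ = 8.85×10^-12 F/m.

2.20×10^-3 A

With a uniform field, Φ_E = EA, so I_d = ε₀ A dE/dt = 2.20×10^-3 A.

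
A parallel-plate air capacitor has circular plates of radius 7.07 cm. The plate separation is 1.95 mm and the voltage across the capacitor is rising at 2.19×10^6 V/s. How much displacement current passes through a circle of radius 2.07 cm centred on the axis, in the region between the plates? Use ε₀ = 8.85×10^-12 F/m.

With E = V/d, dE/dt = 1.123×10^9 V/(m·s) and πR² = 0.01570 m², giving I_d = ε₀ πR² dE/dt = 1.560×10^-4 A.
Through an area πr² the displacement current is I_d·(πr²/πR²) = I_d (r/R)² = 1.34×10^-5 A.

1.34×10^-5 A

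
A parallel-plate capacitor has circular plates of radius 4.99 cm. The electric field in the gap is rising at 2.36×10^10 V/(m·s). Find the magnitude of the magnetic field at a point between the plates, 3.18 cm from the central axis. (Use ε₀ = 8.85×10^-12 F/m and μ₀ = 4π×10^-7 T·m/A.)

Through the whole plate area (πR² = 7.823×10^-3 m²), I_d = ε₀ πR² dE/dt = 1.634×10^-3 A.
∮B·dl = μ₀ I_d,enc with I_d,enc = I_d r²/R² = 6.636×10^-4 A; so B = μ₀ I_d,enc/(2πr) = 4.17×10^-9 T.

4.17×10^-9 T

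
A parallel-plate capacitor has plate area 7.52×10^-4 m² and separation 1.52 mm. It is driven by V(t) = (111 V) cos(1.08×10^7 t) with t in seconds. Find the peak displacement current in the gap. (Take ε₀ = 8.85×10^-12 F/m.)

5.25×10^-3 A

(dE/dt)_max = V₀ω/d = 7.887×10^11 V/(m·s); ω = 1.08×10^7 rad/s.
I_d,max = ε₀ A (dE/dt)_max = (8.85×10^-12)(7.52×10^-4)(7.887×10^11) = 5.25×10^-3 A.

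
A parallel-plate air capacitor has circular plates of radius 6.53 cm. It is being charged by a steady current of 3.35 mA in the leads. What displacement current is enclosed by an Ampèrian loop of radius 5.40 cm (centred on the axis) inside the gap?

By continuity the displacement current in the gap matches the conduction current: I_d = 3.35×10^-3 A.
Through an area πr² the displacement current is I_d·(πr²/πR²) = I_d (r/R)² = 2.29×10^-3 A.

2.29×10^-3 A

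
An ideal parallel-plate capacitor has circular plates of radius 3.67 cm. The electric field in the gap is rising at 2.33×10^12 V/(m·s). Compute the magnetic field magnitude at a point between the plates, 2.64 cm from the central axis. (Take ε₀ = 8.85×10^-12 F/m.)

I_d = ε₀ dΦ_E/dt = ε₀ πR² (dE/dt) = (8.85×10^-12)(4.231×10^-3)(2.33×10^12) = 0.08725 A through the full plate area.
∮B·dl = μ₀ I_d,enc with I_d,enc = I_d r²/R² = 0.04515 A; so B = μ₀ I_d,enc/(2πr) = 3.42×10^-7 T.

3.42×10^-7 T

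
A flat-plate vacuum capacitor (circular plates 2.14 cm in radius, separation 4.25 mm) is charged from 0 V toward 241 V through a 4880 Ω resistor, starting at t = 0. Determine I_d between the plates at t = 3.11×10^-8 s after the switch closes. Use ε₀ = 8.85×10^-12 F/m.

5.89×10^-3 A

C = ε₀A/d = (8.85×10^-12)(1.439×10^-3)/(4.25×10^-3) = 2.997×10^-12 F and τ = RC = 1.463×10^-8 s. I_d in the gap equals the RC charging current.
I_d(t) = (V₀/R) e^(−t/τ) = 0.04939 · e^(−2.126) = 5.89×10^-3 A.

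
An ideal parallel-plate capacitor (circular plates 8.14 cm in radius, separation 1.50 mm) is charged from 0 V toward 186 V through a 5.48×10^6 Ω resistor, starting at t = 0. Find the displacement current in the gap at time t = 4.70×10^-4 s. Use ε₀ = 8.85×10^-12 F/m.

With C = ε₀A/d = (8.85×10^-12)(0.02082)/(1.50×10^-3) = 1.228×10^-10 F, the time constant is τ = RC = 6.729×10^-4 s, so t/τ = 0.6985 and e^(−t/τ) = 0.4973.
I_d = I_cond = (V₀/R) e^(−t/τ) = (3.394×10^-5)(0.4973) = 1.69×10^-5 A.

1.69×10^-5 A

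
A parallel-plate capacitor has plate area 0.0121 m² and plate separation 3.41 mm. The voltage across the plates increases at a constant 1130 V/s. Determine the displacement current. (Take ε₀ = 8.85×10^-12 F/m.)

3.55×10^-8 A

The field between the plates is E = V/d, so dE/dt = (1130)/(3.41×10^-3 m) = 3.314×10^5 V/(m·s).
I_d = ε₀ A (dE/dt) = (8.85×10^-12)(0.0121)(3.314×10^5) = 3.55×10^-8 A.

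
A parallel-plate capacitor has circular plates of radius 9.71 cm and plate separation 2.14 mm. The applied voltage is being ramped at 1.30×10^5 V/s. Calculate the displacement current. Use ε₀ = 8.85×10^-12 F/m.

C = ε₀A/d = (8.85×10^-12)(0.02962)/(2.14×10^-3) = 1.225×10^-10 F.
I_d = C dV/dt = (1.225×10^-10)(1.30×10^5) = 1.59×10^-5 A.

1.59×10^-5 A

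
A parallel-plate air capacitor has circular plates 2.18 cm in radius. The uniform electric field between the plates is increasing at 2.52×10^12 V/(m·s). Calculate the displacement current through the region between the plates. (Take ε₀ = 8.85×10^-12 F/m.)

0.0333 A

With a uniform field, Φ_E = EA, so I_d = ε₀ A dE/dt = 0.0333 A.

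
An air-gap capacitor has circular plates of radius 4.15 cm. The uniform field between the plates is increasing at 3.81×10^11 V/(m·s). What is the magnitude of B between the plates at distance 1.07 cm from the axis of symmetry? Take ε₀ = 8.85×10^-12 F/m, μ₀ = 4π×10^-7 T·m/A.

2.27×10^-8 T

Through the whole plate area (πR² = 5.411×10^-3 m²), I_d = ε₀ πR² dE/dt = 0.01825 A.
An Ampèrian loop of radius r encloses a fraction (r/R)² of I_d. Then B·2πr = μ₀ I_d (r/R)², giving B = μ₀ I_d r/(2πR²) = 2.27×10^-8 T.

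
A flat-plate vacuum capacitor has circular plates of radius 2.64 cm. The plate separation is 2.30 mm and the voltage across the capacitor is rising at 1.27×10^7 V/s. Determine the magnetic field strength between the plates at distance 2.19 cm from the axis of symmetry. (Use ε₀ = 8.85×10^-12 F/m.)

6.72×10^-10 T

With E = V/d, dE/dt = 5.522×10^9 V/(m·s) and πR² = 2.190×10^-3 m², giving I_d = ε₀ πR² dE/dt = 1.070×10^-4 A.
An Ampèrian loop of radius r encloses a fraction (r/R)² of I_d. Then B·2πr = μ₀ I_d (r/R)², giving B = μ₀ I_d r/(2πR²) = 6.72×10^-10 T.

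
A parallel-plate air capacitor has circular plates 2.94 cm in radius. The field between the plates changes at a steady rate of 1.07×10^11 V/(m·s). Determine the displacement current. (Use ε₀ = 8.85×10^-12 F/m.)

2.57×10^-3 A

With a uniform field, Φ_E = EA, so I_d = ε₀ A dE/dt = 2.57×10^-3 A.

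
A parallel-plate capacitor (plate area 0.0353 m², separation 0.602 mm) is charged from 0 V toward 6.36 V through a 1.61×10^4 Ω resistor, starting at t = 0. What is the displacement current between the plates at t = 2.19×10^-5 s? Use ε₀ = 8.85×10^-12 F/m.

C = ε₀A/d = (8.85×10^-12)(0.0353)/(6.02×10^-4) = 5.189×10^-10 F, so τ = RC = 8.354×10^-6 s.
The conduction current is I(t) = (V₀/R) e^(−t/τ), and the displacement current between the plates equals it.
t/τ = 2.621; I_d = (6.36/1.61×10^4) · e^(−2.621) = (3.950×10^-4)(0.07273) = 2.87×10^-5 A.

2.87×10^-5 A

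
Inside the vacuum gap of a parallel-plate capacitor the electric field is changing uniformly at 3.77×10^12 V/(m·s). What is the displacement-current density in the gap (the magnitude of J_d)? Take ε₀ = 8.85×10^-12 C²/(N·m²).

33.4 A/m²

The displacement-current density is ε₀ ∂E/∂t = (8.85×10^-12)(3.77×10^12) = 33.4 A/m².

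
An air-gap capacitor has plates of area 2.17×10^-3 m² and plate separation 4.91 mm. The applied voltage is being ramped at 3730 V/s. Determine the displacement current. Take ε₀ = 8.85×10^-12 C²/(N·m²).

1.46×10^-8 A

E = V/d so dE/dt = (dV/dt)/d = 7.597×10^5 V/(m·s), and I_d = ε₀ A dE/dt = (8.85×10^-12)(2.17×10^-3)(7.597×10^5) = 1.46×10^-8 A.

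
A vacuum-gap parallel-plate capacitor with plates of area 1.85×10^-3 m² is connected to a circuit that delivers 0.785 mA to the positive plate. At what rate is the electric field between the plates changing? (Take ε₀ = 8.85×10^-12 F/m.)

4.79×10^10 V/(m·s)

The displacement current between the plates equals the conduction current, I_d = 0.785 mA.
Inverting I_d = ε₀ A dE/dt gives dE/dt = 7.85×10^-4 / (8.85×10^-12 · 1.85×10^-3) = 4.79×10^10 V/(m·s).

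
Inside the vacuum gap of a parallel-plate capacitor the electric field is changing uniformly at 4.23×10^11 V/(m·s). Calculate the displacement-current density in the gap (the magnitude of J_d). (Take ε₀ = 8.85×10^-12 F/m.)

The displacement-current density is ε₀ ∂E/∂t = (8.85×10^-12)(4.23×10^11) = 3.74 A/m².

3.74 A/m²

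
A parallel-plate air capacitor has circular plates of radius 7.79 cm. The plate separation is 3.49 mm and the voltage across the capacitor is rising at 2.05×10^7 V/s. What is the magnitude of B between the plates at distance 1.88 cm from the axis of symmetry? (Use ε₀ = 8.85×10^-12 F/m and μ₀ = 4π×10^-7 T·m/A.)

I_d = C dV/dt with C = ε₀πR²/d = 4.833×10^-11 F, so I_d = (4.833×10^-11)(2.05×10^7) = 9.908×10^-4 A.
An Ampèrian loop of radius r encloses a fraction (r/R)² of I_d. Then B·2πr = μ₀ I_d (r/R)², giving B = μ₀ I_d r/(2πR²) = 6.14×10^-10 T.

6.14×10^-10 T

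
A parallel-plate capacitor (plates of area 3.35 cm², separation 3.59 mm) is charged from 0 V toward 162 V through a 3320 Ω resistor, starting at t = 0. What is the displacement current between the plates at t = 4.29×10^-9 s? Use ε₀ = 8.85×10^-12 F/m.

C = ε₀A/d = (8.85×10^-12)(3.35×10^-4)/(3.59×10^-3) = 8.258×10^-13 F, so τ = RC = 2.742×10^-9 s.
The conduction current is I(t) = (V₀/R) e^(−t/τ), and the displacement current between the plates equals it.
t/τ = 1.565; I_d = (162/3320) · e^(−1.565) = (0.04880)(0.2091) = 0.0102 A.

0.0102 A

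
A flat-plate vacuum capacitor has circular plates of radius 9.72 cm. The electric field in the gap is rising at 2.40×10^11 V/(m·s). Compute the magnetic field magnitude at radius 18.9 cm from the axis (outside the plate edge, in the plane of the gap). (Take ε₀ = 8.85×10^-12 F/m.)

I_d = ε₀ dΦ_E/dt = ε₀ πR² (dE/dt) = (8.85×10^-12)(0.02968)(2.40×10^11) = 0.06304 A through the full plate area.
Outside the plates the loop encloses all of I_d, so B·2πr = μ₀ I_d and B = 6.67×10^-8 T.

6.67×10^-8 T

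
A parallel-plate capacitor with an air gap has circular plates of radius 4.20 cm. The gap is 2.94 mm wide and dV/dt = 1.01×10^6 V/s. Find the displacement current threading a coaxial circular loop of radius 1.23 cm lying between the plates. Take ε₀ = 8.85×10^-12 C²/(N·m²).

1.45×10^-6 A

dE/dt = (dV/dt)/d = 3.435×10^8 V/(m·s); I_d = ε₀(πR²)(dE/dt) = (8.85×10^-12)(5.542×10^-3)(3.435×10^8) = 1.685×10^-5 A.
The field is uniform, so I_d,enc = I_d (r/R)² = (1.685×10^-5)(1.23/4.20)² = 1.45×10^-6 A.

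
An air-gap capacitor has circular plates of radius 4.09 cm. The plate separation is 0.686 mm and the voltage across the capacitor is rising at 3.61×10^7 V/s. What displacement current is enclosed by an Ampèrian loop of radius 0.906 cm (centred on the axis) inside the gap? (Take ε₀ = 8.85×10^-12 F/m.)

dE/dt = (dV/dt)/d = 5.262×10^10 V/(m·s); I_d = ε₀(πR²)(dE/dt) = (8.85×10^-12)(5.255×10^-3)(5.262×10^10) = 2.447×10^-3 A.
The field is uniform, so I_d,enc = I_d (r/R)² = (2.447×10^-3)(0.906/4.09)² = 1.20×10^-4 A.

1.20×10^-4 A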